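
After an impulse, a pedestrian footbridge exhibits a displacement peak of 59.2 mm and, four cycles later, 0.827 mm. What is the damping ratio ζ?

0.168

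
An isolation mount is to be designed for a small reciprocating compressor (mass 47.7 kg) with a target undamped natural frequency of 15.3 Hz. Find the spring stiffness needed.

441000 N/m

ω_n = 2πf_n = 2π × 15.3 = 96.13 rad/s.
k = m·ω_n² = 47.7 × 96.13² = 47.7 × 9242 = 440800 N/m.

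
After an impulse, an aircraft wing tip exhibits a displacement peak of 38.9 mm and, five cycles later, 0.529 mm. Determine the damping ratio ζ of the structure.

Logarithmic decrement δ = (1/n)·ln(x₀/x_n) = (1/5)·ln(38.9/0.529) = (1/5)·ln(73.53) = 0.8596.
ζ = δ/√(4π² + δ²) = 0.8596/√(39.48 + 0.739) = 0.8596/6.342 = 0.1355.

0.136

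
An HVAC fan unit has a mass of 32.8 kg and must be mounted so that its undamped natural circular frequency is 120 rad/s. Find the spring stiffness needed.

472000 N/m

k = m·ω_n² = 32.8 × 120.0² = 32.8 × 14400 = 472300 N/m.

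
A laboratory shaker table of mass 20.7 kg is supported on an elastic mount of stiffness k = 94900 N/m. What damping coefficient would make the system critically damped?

c_c = 2√(k·m) = 2√(94900 × 20.7) = 2 × 1402 = 2803 N·s/m.

2800 N·s/m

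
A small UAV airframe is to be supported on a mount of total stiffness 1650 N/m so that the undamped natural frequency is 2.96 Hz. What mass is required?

4.77 kg

ω_n = 2πf_n = 2π × 2.96 = 18.60 rad/s.
m = k/ω_n² = 1650/18.60² = 1650/345.9 = 4.770 kg.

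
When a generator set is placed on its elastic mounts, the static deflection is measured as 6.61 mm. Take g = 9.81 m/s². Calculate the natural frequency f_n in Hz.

6.13 Hz

ω_n = √(g/δ_st) = √(9.81/0.00661) = √1484 = 38.52 rad/s.
f_n = ω_n/(2π) = 38.52/6.283 = 6.131 Hz.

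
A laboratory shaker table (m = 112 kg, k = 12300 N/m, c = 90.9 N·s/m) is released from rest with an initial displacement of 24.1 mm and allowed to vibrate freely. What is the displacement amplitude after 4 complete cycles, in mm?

9.10 mm

ζ = c/(2√(km)) = 90.9/(2√(12300 × 112)) = 90.9/2347 = 0.03872.
Logarithmic decrement δ = 2πζ/√(1 − ζ²) = 2π × 0.03872/√(1 − 0.00150) = 0.2435.
After n cycles, x_n/x₀ = e^(−nδ), so x_4 = 24.1 × e^(−4 × 0.2435) = 24.1 × 0.3776 = 9.100 mm.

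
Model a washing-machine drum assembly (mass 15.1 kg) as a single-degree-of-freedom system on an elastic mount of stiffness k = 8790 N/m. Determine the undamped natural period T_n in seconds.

0.260 s

ω_n = √(k/m) = √(8790/15.1) = √582.1 = 24.13 rad/s.
T_n = 2π/ω_n = 6.283/24.13 = 0.2604 s.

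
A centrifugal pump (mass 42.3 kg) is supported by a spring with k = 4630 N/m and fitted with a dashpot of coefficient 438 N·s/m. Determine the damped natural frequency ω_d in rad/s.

ω_n = √(k/m) = √(4630/42.3) = 10.46 rad/s.
Critical damping c_c = 2√(k·m) = 2√(4630 × 42.3) = 885.1 N·s/m, so ζ = c/c_c = 438/885.1 = 0.4949.
ω_d = ω_n√(1 − ζ²) = 10.46 × √(1 − 0.245) = 9.091 rad/s.

9.09 rad/s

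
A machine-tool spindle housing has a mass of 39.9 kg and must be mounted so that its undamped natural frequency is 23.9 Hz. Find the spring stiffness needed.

900000 N/m

ω_n = 2πf_n = 2π × 23.9 = 150.2 rad/s.
k = m·ω_n² = 39.9 × 150.2² = 39.9 × 22550 = 899800 N/m.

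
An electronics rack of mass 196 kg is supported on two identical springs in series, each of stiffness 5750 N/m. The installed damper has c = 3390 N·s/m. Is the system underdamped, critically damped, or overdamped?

overdamped

Series springs: 1/k_eq = 2/5750, so k_eq = 5750/2 = 2875 N/m.
c_c = 2√(k_eq·m) = 1501 N·s/m; ζ = c/c_c = 3390/1501 = 2.26.
Since ζ > 1 the system is overdamped.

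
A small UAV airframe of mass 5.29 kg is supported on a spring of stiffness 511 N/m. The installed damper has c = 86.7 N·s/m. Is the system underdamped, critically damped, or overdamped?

c_c = 2√(k·m) = 104.0 N·s/m; ζ = c/c_c = 86.7/104.0 = 0.834.
Since ζ < 1 the system is underdamped.

underdamped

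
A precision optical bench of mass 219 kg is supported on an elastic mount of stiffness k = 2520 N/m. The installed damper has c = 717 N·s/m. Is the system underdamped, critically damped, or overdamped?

underdamped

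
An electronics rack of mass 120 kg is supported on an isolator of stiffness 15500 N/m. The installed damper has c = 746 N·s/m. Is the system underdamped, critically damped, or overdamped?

underdamped

c_c = 2√(k·m) = 2728 N·s/m; ζ = c/c_c = 746/2728 = 0.273.
Since ζ < 1 the system is underdamped.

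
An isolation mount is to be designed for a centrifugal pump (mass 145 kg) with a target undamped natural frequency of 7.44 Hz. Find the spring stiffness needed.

317000 N/m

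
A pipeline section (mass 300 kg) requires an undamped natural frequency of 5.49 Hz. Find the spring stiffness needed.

ω_n = 2πf_n = 2π × 5.49 = 34.49 rad/s.
k = m·ω_n² = 300 × 34.49² = 300 × 1190 = 357000 N/m.

357000 N/m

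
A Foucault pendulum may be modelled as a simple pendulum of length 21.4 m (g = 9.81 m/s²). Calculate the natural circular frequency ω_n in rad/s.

For a simple pendulum ω_n = √(g/L) = √(9.81/21.4) = √0.4584 = 0.6771 rad/s.

0.677 rad/s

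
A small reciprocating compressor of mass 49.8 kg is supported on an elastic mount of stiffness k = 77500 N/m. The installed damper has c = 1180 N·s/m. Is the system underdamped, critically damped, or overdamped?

c_c = 2√(k·m) = 3929 N·s/m; ζ = c/c_c = 1180/3929 = 0.300.
Since ζ < 1 the system is underdamped.

underdamped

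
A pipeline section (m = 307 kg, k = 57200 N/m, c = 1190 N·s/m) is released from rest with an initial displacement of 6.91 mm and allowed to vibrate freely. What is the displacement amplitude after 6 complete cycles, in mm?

0.0310 mm

ζ = c/(2√(km)) = 1190/(2√(57200 × 307)) = 1190/8381 = 0.1420.
Logarithmic decrement δ = 2πζ/√(1 − ζ²) = 2π × 0.1420/√(1 − 0.0202) = 0.9013.
After n cycles, x_n/x₀ = e^(−nδ), so x_6 = 6.91 × e^(−6 × 0.9013) = 6.91 × 0.004482 = 0.03097 mm.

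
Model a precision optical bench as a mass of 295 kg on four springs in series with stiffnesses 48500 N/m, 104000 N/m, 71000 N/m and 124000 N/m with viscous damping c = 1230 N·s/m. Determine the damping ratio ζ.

0.259

Series springs: 1/k_eq = 1/48500 + 1/104000 + 1/71000 + 1/124000 = 5.238×10^-5, so k_eq = 19090 N/m.
ω_n = √(k_eq/m) = √(19090/295) = 8.044 rad/s.
Critical damping c_c = 2√(k_eq·m) = 2√(19090 × 295) = 4746 N·s/m, so ζ = c/c_c = 1230/4746 = 0.2592.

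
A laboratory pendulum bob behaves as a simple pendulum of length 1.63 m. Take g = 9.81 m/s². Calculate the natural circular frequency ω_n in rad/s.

For a simple pendulum ω_n = √(g/L) = √(9.81/1.63) = √6.018 = 2.453 rad/s.

2.45 rad/s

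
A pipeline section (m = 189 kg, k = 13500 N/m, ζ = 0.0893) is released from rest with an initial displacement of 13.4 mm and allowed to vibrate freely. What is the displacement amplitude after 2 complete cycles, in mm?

4.34 mm

Logarithmic decrement δ = 2πζ/√(1 − ζ²) = 2π × 0.08930/√(1 − 0.00797) = 0.5633.
After n cycles, x_n/x₀ = e^(−nδ), so x_2 = 13.4 × e^(−2 × 0.5633) = 13.4 × 0.3241 = 4.343 mm.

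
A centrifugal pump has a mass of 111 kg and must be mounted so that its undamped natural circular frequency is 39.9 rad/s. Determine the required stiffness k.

177000 N/m

k = m·ω_n² = 111 × 39.90² = 111 × 1592 = 176700 N/m.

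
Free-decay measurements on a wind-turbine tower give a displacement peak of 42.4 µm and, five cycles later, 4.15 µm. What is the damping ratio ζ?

0.0738

Logarithmic decrement δ = (1/n)·ln(x₀/x_n) = (1/5)·ln(42.4/4.15) = (1/5)·ln(10.22) = 0.4648.
ζ = δ/√(4π² + δ²) = 0.4648/√(39.48 + 0.216) = 0.4648/6.300 = 0.07377.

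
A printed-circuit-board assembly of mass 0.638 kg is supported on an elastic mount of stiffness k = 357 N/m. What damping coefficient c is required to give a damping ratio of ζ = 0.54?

16.3 N·s/m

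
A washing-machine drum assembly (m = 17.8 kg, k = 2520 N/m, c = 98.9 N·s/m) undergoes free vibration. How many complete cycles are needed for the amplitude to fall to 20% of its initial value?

ζ = c/(2√(km)) = 98.9/(2√(2520 × 17.8)) = 98.9/423.6 = 0.2335.
Logarithmic decrement δ = 2πζ/√(1 − ζ²) = 2π × 0.2335/√(1 − 0.0545) = 1.509.
x_n/x₀ = e^(−nδ) ≤ 0.2; take ln: n ≥ ln(1/0.2)/δ = 1.609/1.509 = 1.067.
So 2 complete cycles are required.

2 cycles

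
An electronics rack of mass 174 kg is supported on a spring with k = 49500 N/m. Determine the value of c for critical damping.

5870 N·s/m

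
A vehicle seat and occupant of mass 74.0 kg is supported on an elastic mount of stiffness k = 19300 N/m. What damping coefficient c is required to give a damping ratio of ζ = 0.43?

c_c = 2√(k·m) = 2√(19300 × 74.0) = 2390 N·s/m.
c = ζ·c_c = 0.43 × 2390 = 1028 N·s/m.

1030 N·s/m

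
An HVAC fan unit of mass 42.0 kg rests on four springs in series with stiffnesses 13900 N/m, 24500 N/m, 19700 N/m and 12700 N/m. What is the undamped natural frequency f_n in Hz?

Series springs: 1/k_eq = 1/13900 + 1/24500 + 1/19700 + 1/12700 = 0.0002423, so k_eq = 4128 N/m.
ω_n = √(k_eq/m) = √(4128/42.0) = √98.28 = 9.914 rad/s.
f_n = ω_n/(2π) = 9.914/6.283 = 1.578 Hz.

1.58 Hz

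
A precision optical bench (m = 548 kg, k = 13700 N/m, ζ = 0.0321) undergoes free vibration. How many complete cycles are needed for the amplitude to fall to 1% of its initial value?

Logarithmic decrement δ = 2πζ/√(1 − ζ²) = 2π × 0.03210/√(1 − 0.00103) = 0.2018.
x_n/x₀ = e^(−nδ) ≤ 0.01; take ln: n ≥ ln(1/0.01)/δ = 4.605/0.2018 = 22.82.
So 23 complete cycles are required.

23 cycles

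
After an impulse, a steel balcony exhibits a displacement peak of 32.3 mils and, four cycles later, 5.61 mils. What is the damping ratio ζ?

0.0695

Logarithmic decrement δ = (1/n)·ln(x₀/x_n) = (1/4)·ln(32.3/5.61) = (1/4)·ln(5.758) = 0.4376.
ζ = δ/√(4π² + δ²) = 0.4376/√(39.48 + 0.192) = 0.4376/6.298 = 0.06948.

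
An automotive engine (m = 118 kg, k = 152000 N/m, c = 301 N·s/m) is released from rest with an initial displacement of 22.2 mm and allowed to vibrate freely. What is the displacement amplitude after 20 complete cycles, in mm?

0.255 mm

ζ = c/(2√(km)) = 301/(2√(152000 × 118)) = 301/8470 = 0.03554.
Logarithmic decrement δ = 2πζ/√(1 − ζ²) = 2π × 0.03554/√(1 − 0.00126) = 0.2234.
After n cycles, x_n/x₀ = e^(−nδ), so x_20 = 22.2 × e^(−20 × 0.2234) = 22.2 × 0.01146 = 0.2545 mm.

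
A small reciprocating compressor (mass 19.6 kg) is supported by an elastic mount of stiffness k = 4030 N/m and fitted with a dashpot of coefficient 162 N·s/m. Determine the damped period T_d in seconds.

0.458 s

ω_n = √(k/m) = √(4030/19.6) = 14.34 rad/s.
Critical damping c_c = 2√(k·m) = 2√(4030 × 19.6) = 562.1 N·s/m, so ζ = c/c_c = 162/562.1 = 0.2882.
ω_d = ω_n√(1 − ζ²) = 14.34 × √(1 − 0.0831) = 13.73 rad/s.
T_d = 2π/ω_d = 0.4576 s.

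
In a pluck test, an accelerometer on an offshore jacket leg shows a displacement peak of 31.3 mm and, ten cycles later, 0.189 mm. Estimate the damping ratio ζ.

0.0811

Logarithmic decrement δ = (1/n)·ln(x₀/x_n) = (1/10)·ln(31.3/0.189) = (1/10)·ln(165.6) = 0.5110.
ζ = δ/√(4π² + δ²) = 0.5110/√(39.48 + 0.261) = 0.5110/6.304 = 0.08105.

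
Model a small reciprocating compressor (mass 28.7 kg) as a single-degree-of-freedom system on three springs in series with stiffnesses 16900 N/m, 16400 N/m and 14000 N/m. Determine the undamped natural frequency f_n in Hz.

2.15 Hz

Series springs: 1/k_eq = 1/16900 + 1/16400 + 1/14000 = 0.0001916, so k_eq = 5220 N/m.
ω_n = √(k_eq/m) = √(5220/28.7) = √181.9 = 13.49 rad/s.
f_n = ω_n/(2π) = 13.49/6.283 = 2.146 Hz.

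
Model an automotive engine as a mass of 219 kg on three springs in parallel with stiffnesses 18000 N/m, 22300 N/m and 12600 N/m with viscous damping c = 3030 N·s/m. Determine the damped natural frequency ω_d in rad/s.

Parallel springs add: k_eq = 18000 + 22300 + 12600 = 52900 N/m.
ω_n = √(k_eq/m) = √(52900/219) = 15.54 rad/s.
Critical damping c_c = 2√(k_eq·m) = 2√(52900 × 219) = 6807 N·s/m, so ζ = c/c_c = 3030/6807 = 0.4451.
ω_d = ω_n√(1 − ζ²) = 15.54 × √(1 − 0.198) = 13.92 rad/s.

13.9 rad/s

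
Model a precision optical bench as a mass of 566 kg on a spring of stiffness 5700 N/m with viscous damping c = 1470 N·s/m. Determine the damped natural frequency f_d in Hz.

ω_n = √(k/m) = √(5700/566) = 3.173 rad/s.
Critical damping c_c = 2√(k·m) = 2√(5700 × 566) = 3592 N·s/m, so ζ = c/c_c = 1470/3592 = 0.4092.
ω_d = ω_n√(1 − ζ²) = 3.173 × √(1 − 0.167) = 2.896 rad/s.
f_d = ω_d/(2π) = 0.4608 Hz.

0.461 Hz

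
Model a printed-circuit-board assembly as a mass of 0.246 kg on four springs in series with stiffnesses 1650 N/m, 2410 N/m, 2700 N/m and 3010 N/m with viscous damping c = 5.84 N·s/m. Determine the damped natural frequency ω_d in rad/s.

Series springs: 1/k_eq = 1/1650 + 1/2410 + 1/2700 + 1/3010 = 0.001724, so k_eq = 580.2 N/m.
ω_n = √(k_eq/m) = √(580.2/0.246) = 48.56 rad/s.
Critical damping c_c = 2√(k_eq·m) = 2√(580.2 × 0.246) = 23.89 N·s/m, so ζ = c/c_c = 5.84/23.89 = 0.2444.
ω_d = ω_n√(1 − ζ²) = 48.56 × √(1 − 0.0597) = 47.09 rad/s.

47.1 rad/s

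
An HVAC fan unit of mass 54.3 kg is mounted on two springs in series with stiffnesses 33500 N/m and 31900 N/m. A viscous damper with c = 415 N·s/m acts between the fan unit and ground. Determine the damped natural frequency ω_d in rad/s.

Series springs: 1/k_eq = 1/33500 + 1/31900 = 6.120×10^-5, so k_eq = 16340 N/m.
ω_n = √(k_eq/m) = √(16340/54.3) = 17.35 rad/s.
Critical damping c_c = 2√(k_eq·m) = 2√(16340 × 54.3) = 1884 N·s/m, so ζ = c/c_c = 415/1884 = 0.2203.
ω_d = ω_n√(1 − ζ²) = 17.35 × √(1 − 0.0485) = 16.92 rad/s.

16.9 rad/s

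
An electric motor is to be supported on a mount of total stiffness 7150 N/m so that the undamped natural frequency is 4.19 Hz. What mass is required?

10.3 kg

ω_n = 2πf_n = 2π × 4.19 = 26.33 rad/s.
m = k/ω_n² = 7150/26.33² = 7150/693.1 = 10.32 kg.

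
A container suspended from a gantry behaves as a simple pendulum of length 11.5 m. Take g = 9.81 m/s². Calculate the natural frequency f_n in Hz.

0.147 Hz

For a simple pendulum ω_n = √(g/L) = √(9.81/11.5) = √0.8530 = 0.9236 rad/s.
f_n = ω_n/(2π) = 0.9236/6.283 = 0.1470 Hz.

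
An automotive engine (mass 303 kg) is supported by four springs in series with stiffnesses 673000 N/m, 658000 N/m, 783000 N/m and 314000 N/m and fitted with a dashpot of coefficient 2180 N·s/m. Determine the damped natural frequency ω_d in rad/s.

Series springs: 1/k_eq = 1/673000 + 1/658000 + 1/783000 + 1/314000 = 7.467×10^-6, so k_eq = 133900 N/m.
ω_n = √(k_eq/m) = √(133900/303) = 21.02 rad/s.
Critical damping c_c = 2√(k_eq·m) = 2√(133900 × 303) = 12740 N·s/m, so ζ = c/c_c = 2180/12740 = 0.1711.
ω_d = ω_n√(1 − ζ²) = 21.02 × √(1 − 0.0293) = 20.71 rad/s.

20.7 rad/s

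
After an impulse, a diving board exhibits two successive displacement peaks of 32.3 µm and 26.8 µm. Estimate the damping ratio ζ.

0.0297

Logarithmic decrement δ = (1/n)·ln(x₀/x_n) = (1/1)·ln(32.3/26.8) = (1/1)·ln(1.205) = 0.1867.
ζ = δ/√(4π² + δ²) = 0.1867/√(39.48 + 0.0348) = 0.1867/6.286 = 0.02970.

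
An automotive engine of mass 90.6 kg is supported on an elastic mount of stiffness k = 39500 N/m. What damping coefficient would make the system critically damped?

3780 N·s/m

c_c = 2√(k·m) = 2√(39500 × 90.6) = 2 × 1892 = 3783 N·s/m.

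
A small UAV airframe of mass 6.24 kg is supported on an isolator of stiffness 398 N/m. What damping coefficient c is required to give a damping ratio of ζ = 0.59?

58.8 N·s/m

c_c = 2√(k·m) = 2√(398.0 × 6.24) = 99.67 N·s/m.
c = ζ·c_c = 0.59 × 99.67 = 58.81 N·s/m.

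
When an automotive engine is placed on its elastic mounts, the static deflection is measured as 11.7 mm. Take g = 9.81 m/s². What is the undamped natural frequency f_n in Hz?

4.61 Hz

ω_n = √(g/δ_st) = √(9.81/0.0117) = √838.5 = 28.96 rad/s.
f_n = ω_n/(2π) = 28.96/6.283 = 4.609 Hz.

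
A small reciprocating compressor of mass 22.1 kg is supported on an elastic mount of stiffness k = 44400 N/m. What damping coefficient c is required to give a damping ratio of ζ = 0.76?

1510 N·s/m

c_c = 2√(k·m) = 2√(44400 × 22.1) = 1981 N·s/m.
c = ζ·c_c = 0.76 × 1981 = 1506 N·s/m.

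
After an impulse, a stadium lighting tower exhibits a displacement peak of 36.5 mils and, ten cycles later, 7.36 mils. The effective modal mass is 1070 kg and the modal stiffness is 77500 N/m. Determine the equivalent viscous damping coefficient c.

Logarithmic decrement δ = (1/n)·ln(x₀/x_n) = (1/10)·ln(36.5/7.36) = (1/10)·ln(4.959) = 0.1601.
ζ = δ/√(4π² + δ²) = 0.1601/√(39.48 + 0.0256) = 0.1601/6.285 = 0.02548.
c = ζ · 2√(km) = 0.02548 × 2√(77500 × 1070) = 0.02548 × 18210 = 464.0 N·s/m.

464 N·s/m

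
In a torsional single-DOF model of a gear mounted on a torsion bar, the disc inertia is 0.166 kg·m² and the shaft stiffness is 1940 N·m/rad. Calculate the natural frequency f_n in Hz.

ω_n = √(k_t/J) = √(1940/0.166) = √11690 = 108.1 rad/s.
f_n = ω_n/(2π) = 108.1/6.283 = 17.21 Hz.

17.2 Hz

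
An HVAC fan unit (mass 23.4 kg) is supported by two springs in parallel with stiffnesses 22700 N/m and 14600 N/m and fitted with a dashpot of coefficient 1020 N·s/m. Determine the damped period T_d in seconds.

Parallel springs add: k_eq = 22700 + 14600 = 37300 N/m.
ω_n = √(k_eq/m) = √(37300/23.4) = 39.93 rad/s.
Critical damping c_c = 2√(k_eq·m) = 2√(37300 × 23.4) = 1868 N·s/m, so ζ = c/c_c = 1020/1868 = 0.5459.
ω_d = ω_n√(1 − ζ²) = 39.93 × √(1 − 0.298) = 33.45 rad/s.
T_d = 2π/ω_d = 0.1878 s.

0.188 s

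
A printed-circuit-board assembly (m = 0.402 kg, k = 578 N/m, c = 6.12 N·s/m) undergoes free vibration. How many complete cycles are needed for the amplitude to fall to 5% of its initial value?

ζ = c/(2√(km)) = 6.12/(2√(578 × 0.402)) = 6.12/30.49 = 0.2007.
Logarithmic decrement δ = 2πζ/√(1 − ζ²) = 2π × 0.2007/√(1 − 0.0403) = 1.288.
x_n/x₀ = e^(−nδ) ≤ 0.05; take ln: n ≥ ln(1/0.05)/δ = 2.996/1.288 = 2.327.
So 3 complete cycles are required.

3 cycles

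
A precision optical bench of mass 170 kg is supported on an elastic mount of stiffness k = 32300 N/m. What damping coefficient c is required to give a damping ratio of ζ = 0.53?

2480 N·s/m

c_c = 2√(k·m) = 2√(32300 × 170) = 4687 N·s/m.
c = ζ·c_c = 0.53 × 4687 = 2484 N·s/m.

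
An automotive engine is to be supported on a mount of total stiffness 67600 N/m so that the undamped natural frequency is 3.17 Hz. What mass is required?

170 kg

ω_n = 2πf_n = 2π × 3.17 = 19.92 rad/s.
m = k/ω_n² = 67600/19.92² = 67600/396.7 = 170.4 kg.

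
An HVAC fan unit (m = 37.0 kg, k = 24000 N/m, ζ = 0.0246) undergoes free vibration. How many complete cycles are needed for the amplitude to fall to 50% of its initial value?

Logarithmic decrement δ = 2πζ/√(1 − ζ²) = 2π × 0.02460/√(1 − 0.000605) = 0.1546.
x_n/x₀ = e^(−nδ) ≤ 0.5; take ln: n ≥ ln(1/0.5)/δ = 0.6931/0.1546 = 4.483.
So 5 complete cycles are required.

5 cycles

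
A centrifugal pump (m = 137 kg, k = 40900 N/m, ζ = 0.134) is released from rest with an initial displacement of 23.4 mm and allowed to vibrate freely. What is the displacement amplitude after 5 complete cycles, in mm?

0.334 mm

Logarithmic decrement δ = 2πζ/√(1 − ζ²) = 2π × 0.1340/√(1 − 0.0180) = 0.8496.
After n cycles, x_n/x₀ = e^(−nδ), so x_5 = 23.4 × e^(−5 × 0.8496) = 23.4 × 0.01429 = 0.3344 mm.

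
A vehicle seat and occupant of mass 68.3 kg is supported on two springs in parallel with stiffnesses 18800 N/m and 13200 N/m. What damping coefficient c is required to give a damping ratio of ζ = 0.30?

Parallel springs add: k_eq = 18800 + 13200 = 32000 N/m.
c_c = 2√(k_eq·m) = 2√(32000 × 68.3) = 2957 N·s/m.
c = ζ·c_c = 0.30 × 2957 = 887.0 N·s/m.

887 N·s/m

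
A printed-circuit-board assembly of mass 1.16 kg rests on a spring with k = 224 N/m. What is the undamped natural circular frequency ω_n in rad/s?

ω_n = √(k/m) = √(224.0/1.16) = √193.1 = 13.90 rad/s.

13.9 rad/s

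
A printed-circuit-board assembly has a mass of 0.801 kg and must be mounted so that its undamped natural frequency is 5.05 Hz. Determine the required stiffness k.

806 N/m

ω_n = 2πf_n = 2π × 5.05 = 31.73 rad/s.
k = m·ω_n² = 0.801 × 31.73² = 0.801 × 1007 = 806.4 N/m.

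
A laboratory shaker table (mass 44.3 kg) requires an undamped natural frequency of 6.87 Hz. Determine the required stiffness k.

82500 N/m

ω_n = 2πf_n = 2π × 6.87 = 43.17 rad/s.
k = m·ω_n² = 44.3 × 43.17² = 44.3 × 1863 = 82540 N/m.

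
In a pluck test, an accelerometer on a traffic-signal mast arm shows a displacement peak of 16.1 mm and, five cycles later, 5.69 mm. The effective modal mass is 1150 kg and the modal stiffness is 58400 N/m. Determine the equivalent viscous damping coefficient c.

Logarithmic decrement δ = (1/n)·ln(x₀/x_n) = (1/5)·ln(16.1/5.69) = (1/5)·ln(2.830) = 0.2080.
ζ = δ/√(4π² + δ²) = 0.2080/√(39.48 + 0.0433) = 0.2080/6.287 = 0.03309.
c = ζ · 2√(km) = 0.03309 × 2√(58400 × 1150) = 0.03309 × 16390 = 542.3 N·s/m.

542 N·s/m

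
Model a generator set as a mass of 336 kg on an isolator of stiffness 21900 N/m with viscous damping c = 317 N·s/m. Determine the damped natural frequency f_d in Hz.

ω_n = √(k/m) = √(21900/336) = 8.073 rad/s.
Critical damping c_c = 2√(k·m) = 2√(21900 × 336) = 5425 N·s/m, so ζ = c/c_c = 317/5425 = 0.05843.
ω_d = ω_n√(1 − ζ²) = 8.073 × √(1 − 0.00341) = 8.060 rad/s.
f_d = ω_d/(2π) = 1.283 Hz.

1.28 Hz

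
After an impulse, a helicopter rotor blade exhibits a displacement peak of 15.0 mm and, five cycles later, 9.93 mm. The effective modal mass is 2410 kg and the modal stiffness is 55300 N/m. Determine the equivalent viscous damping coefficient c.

303 N·s/m

Logarithmic decrement δ = (1/n)·ln(x₀/x_n) = (1/5)·ln(15.0/9.93) = (1/5)·ln(1.511) = 0.08250.
ζ = δ/√(4π² + δ²) = 0.08250/√(39.48 + 0.00681) = 0.08250/6.284 = 0.01313.
c = ζ · 2√(km) = 0.01313 × 2√(55300 × 2410) = 0.01313 × 23090 = 303.1 N·s/m.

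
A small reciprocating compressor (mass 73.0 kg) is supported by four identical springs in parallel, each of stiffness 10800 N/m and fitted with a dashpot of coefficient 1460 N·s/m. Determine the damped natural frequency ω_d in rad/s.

22.2 rad/s

Parallel springs add: k_eq = 4 × 10800 = 43200 N/m.
ω_n = √(k_eq/m) = √(43200/73.0) = 24.33 rad/s.
Critical damping c_c = 2√(k_eq·m) = 2√(43200 × 73.0) = 3552 N·s/m, so ζ = c/c_c = 1460/3552 = 0.4111.
ω_d = ω_n√(1 − ζ²) = 24.33 × √(1 − 0.169) = 22.18 rad/s.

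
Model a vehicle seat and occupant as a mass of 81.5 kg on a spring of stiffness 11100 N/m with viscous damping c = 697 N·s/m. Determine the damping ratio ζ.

0.366

ω_n = √(k/m) = √(11100/81.5) = 11.67 rad/s.
Critical damping c_c = 2√(k·m) = 2√(11100 × 81.5) = 1902 N·s/m, so ζ = c/c_c = 697/1902 = 0.3664.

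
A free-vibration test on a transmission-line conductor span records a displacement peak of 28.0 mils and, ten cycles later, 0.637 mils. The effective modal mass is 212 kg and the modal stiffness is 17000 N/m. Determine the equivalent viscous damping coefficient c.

Logarithmic decrement δ = (1/n)·ln(x₀/x_n) = (1/10)·ln(28.0/0.637) = (1/10)·ln(43.96) = 0.3783.
ζ = δ/√(4π² + δ²) = 0.3783/√(39.48 + 0.143) = 0.3783/6.295 = 0.06010.
c = ζ · 2√(km) = 0.06010 × 2√(17000 × 212) = 0.06010 × 3797 = 228.2 N·s/m.

228 N·s/m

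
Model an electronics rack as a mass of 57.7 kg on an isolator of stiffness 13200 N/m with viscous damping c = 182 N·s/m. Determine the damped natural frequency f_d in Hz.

ω_n = √(k/m) = √(13200/57.7) = 15.13 rad/s.
Critical damping c_c = 2√(k·m) = 2√(13200 × 57.7) = 1745 N·s/m, so ζ = c/c_c = 182/1745 = 0.1043.
ω_d = ω_n√(1 − ζ²) = 15.13 × √(1 − 0.0109) = 15.04 rad/s.
f_d = ω_d/(2π) = 2.394 Hz.

2.39 Hz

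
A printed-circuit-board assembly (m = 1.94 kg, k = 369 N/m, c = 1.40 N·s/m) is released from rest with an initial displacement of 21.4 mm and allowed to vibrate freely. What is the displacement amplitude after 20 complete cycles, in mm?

ζ = c/(2√(km)) = 1.40/(2√(369 × 1.94)) = 1.40/53.51 = 0.02616.
Logarithmic decrement δ = 2πζ/√(1 − ζ²) = 2π × 0.02616/√(1 − 0.000684) = 0.1644.
After n cycles, x_n/x₀ = e^(−nδ), so x_20 = 21.4 × e^(−20 × 0.1644) = 21.4 × 0.03730 = 0.7982 mm.

0.798 mm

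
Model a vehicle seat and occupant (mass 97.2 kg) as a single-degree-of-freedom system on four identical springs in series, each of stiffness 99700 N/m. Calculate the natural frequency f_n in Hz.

2.55 Hz

Series springs: 1/k_eq = 4/99700, so k_eq = 99700/4 = 24920 N/m.
ω_n = √(k_eq/m) = √(24920/97.2) = √256.4 = 16.01 rad/s.
f_n = ω_n/(2π) = 16.01/6.283 = 2.549 Hz.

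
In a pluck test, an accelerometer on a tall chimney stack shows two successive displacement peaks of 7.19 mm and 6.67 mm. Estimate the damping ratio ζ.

0.0119

Logarithmic decrement δ = (1/n)·ln(x₀/x_n) = (1/1)·ln(7.19/6.67) = (1/1)·ln(1.078) = 0.07507.
ζ = δ/√(4π² + δ²) = 0.07507/√(39.48 + 0.00564) = 0.07507/6.284 = 0.01195.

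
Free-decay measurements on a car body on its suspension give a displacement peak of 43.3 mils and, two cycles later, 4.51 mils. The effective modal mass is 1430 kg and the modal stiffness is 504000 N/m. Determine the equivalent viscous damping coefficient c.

Logarithmic decrement δ = (1/n)·ln(x₀/x_n) = (1/2)·ln(43.3/4.51) = (1/2)·ln(9.601) = 1.131.
ζ = δ/√(4π² + δ²) = 1.131/√(39.48 + 1.28) = 1.131/6.384 = 0.1771.
c = ζ · 2√(km) = 0.1771 × 2√(504000 × 1430) = 0.1771 × 53690 = 9511 N·s/m.

9510 N·s/m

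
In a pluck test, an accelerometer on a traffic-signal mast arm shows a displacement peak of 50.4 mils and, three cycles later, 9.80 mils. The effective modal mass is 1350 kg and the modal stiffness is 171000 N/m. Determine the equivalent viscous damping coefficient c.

Logarithmic decrement δ = (1/n)·ln(x₀/x_n) = (1/3)·ln(50.4/9.80) = (1/3)·ln(5.143) = 0.5459.
ζ = δ/√(4π² + δ²) = 0.5459/√(39.48 + 0.298) = 0.5459/6.307 = 0.08655.
c = ζ · 2√(km) = 0.08655 × 2√(171000 × 1350) = 0.08655 × 30390 = 2630 N·s/m.

2630 N·s/m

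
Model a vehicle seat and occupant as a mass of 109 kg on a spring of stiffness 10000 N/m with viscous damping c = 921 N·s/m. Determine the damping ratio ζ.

0.441

ω_n = √(k/m) = √(10000/109) = 9.578 rad/s.
Critical damping c_c = 2√(k·m) = 2√(10000 × 109) = 2088 N·s/m, so ζ = c/c_c = 921/2088 = 0.4411.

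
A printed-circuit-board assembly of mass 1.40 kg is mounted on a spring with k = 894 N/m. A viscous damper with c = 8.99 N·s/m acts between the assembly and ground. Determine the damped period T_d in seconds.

ω_n = √(k/m) = √(894.0/1.40) = 25.27 rad/s.
Critical damping c_c = 2√(k·m) = 2√(894.0 × 1.40) = 70.76 N·s/m, so ζ = c/c_c = 8.99/70.76 = 0.1271.
ω_d = ω_n√(1 − ζ²) = 25.27 × √(1 − 0.0161) = 25.07 rad/s.
T_d = 2π/ω_d = 0.2507 s.

0.251 s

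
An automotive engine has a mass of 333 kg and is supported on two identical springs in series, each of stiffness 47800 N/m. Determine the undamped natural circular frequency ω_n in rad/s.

8.47 rad/s

Series springs: 1/k_eq = 2/47800, so k_eq = 47800/2 = 23900 N/m.
ω_n = √(k_eq/m) = √(23900/333) = √71.77 = 8.472 rad/s.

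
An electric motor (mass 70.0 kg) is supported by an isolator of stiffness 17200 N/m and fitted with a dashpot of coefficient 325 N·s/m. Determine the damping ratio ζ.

0.148

ω_n = √(k/m) = √(17200/70.0) = 15.68 rad/s.
Critical damping c_c = 2√(k·m) = 2√(17200 × 70.0) = 2195 N·s/m, so ζ = c/c_c = 325/2195 = 0.1481.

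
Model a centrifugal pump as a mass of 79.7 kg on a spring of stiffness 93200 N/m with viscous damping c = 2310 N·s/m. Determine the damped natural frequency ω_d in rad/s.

31.0 rad/s

ω_n = √(k/m) = √(93200/79.7) = 34.20 rad/s.
Critical damping c_c = 2√(k·m) = 2√(93200 × 79.7) = 5451 N·s/m, so ζ = c/c_c = 2310/5451 = 0.4238.
ω_d = ω_n√(1 − ζ²) = 34.20 × √(1 − 0.180) = 30.97 rad/s.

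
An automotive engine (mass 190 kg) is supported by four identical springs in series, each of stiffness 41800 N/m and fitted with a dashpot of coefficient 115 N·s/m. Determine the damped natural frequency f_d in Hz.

1.18 Hz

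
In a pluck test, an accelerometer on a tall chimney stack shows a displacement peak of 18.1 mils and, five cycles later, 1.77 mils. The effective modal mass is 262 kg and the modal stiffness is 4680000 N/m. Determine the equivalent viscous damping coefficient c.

Logarithmic decrement δ = (1/n)·ln(x₀/x_n) = (1/5)·ln(18.1/1.77) = (1/5)·ln(10.23) = 0.4650.
ζ = δ/√(4π² + δ²) = 0.4650/√(39.48 + 0.216) = 0.4650/6.300 = 0.07380.
c = ζ · 2√(km) = 0.07380 × 2√(4680000 × 262) = 0.07380 × 70030 = 5169 N·s/m.

5170 N·s/m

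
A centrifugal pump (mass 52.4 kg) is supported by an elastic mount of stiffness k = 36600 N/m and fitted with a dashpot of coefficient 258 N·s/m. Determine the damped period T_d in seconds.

0.239 s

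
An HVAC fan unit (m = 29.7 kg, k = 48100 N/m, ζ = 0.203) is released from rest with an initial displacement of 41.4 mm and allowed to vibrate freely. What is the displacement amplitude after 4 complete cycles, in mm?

Logarithmic decrement δ = 2πζ/√(1 − ζ²) = 2π × 0.2030/√(1 − 0.0412) = 1.303.
After n cycles, x_n/x₀ = e^(−nδ), so x_4 = 41.4 × e^(−4 × 1.303) = 41.4 × 0.005459 = 0.2260 mm.

0.226 mm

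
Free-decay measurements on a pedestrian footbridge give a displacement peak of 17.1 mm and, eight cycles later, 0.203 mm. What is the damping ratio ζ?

Logarithmic decrement δ = (1/n)·ln(x₀/x_n) = (1/8)·ln(17.1/0.203) = (1/8)·ln(84.24) = 0.5542.
ζ = δ/√(4π² + δ²) = 0.5542/√(39.48 + 0.307) = 0.5542/6.308 = 0.08786.

0.0879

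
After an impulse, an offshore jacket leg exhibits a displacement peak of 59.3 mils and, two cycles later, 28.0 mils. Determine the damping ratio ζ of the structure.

Logarithmic decrement δ = (1/n)·ln(x₀/x_n) = (1/2)·ln(59.3/28.0) = (1/2)·ln(2.118) = 0.3752.
ζ = δ/√(4π² + δ²) = 0.3752/√(39.48 + 0.141) = 0.3752/6.294 = 0.05961.

0.0596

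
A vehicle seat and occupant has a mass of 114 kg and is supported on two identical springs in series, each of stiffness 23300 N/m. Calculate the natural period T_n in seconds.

0.622 s

Series springs: 1/k_eq = 2/23300, so k_eq = 23300/2 = 11650 N/m.
ω_n = √(k_eq/m) = √(11650/114) = √102.2 = 10.11 rad/s.
T_n = 2π/ω_n = 6.283/10.11 = 0.6215 s.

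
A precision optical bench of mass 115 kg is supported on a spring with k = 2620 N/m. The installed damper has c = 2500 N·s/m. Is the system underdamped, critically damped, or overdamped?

overdamped

c_c = 2√(k·m) = 1098 N·s/m; ζ = c/c_c = 2500/1098 = 2.28.
Since ζ > 1 the system is overdamped.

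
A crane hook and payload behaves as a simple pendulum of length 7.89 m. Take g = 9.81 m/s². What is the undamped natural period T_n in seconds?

For a simple pendulum ω_n = √(g/L) = √(9.81/7.89) = √1.243 = 1.115 rad/s.
T_n = 2π/ω_n = 6.283/1.115 = 5.635 s.

5.63 s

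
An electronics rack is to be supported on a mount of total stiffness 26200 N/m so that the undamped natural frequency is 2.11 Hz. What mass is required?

149 kg

ω_n = 2πf_n = 2π × 2.11 = 13.26 rad/s.
m = k/ω_n² = 26200/13.26² = 26200/175.8 = 149.1 kg.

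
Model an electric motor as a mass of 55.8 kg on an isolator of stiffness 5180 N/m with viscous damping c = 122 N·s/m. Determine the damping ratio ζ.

ω_n = √(k/m) = √(5180/55.8) = 9.635 rad/s.
Critical damping c_c = 2√(k·m) = 2√(5180 × 55.8) = 1075 N·s/m, so ζ = c/c_c = 122/1075 = 0.1135.

0.113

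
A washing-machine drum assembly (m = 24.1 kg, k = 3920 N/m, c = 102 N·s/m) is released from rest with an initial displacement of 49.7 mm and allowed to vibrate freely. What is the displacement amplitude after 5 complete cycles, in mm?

0.252 mm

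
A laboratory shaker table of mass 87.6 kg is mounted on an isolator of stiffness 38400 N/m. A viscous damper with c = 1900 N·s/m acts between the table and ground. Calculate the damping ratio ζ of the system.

ω_n = √(k/m) = √(38400/87.6) = 20.94 rad/s.
Critical damping c_c = 2√(k·m) = 2√(38400 × 87.6) = 3668 N·s/m, so ζ = c/c_c = 1900/3668 = 0.5180.

0.518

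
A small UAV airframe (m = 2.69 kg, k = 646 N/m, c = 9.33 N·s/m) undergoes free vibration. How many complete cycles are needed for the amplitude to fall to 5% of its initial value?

5 cycles

ζ = c/(2√(km)) = 9.33/(2√(646 × 2.69)) = 9.33/83.37 = 0.1119.
Logarithmic decrement δ = 2πζ/√(1 − ζ²) = 2π × 0.1119/√(1 − 0.0125) = 0.7076.
x_n/x₀ = e^(−nδ) ≤ 0.05; take ln: n ≥ ln(1/0.05)/δ = 2.996/0.7076 = 4.234.
So 5 complete cycles are required.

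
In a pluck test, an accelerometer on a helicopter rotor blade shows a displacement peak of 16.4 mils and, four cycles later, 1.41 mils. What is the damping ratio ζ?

Logarithmic decrement δ = (1/n)·ln(x₀/x_n) = (1/4)·ln(16.4/1.41) = (1/4)·ln(11.63) = 0.6134.
ζ = δ/√(4π² + δ²) = 0.6134/√(39.48 + 0.376) = 0.6134/6.313 = 0.09717.

0.0972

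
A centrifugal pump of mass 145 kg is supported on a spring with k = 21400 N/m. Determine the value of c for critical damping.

3520 N·s/m

c_c = 2√(k·m) = 2√(21400 × 145) = 2 × 1762 = 3523 N·s/m.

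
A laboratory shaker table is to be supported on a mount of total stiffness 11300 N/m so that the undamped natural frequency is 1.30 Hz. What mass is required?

169 kg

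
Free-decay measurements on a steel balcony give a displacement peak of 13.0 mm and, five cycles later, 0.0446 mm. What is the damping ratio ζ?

Logarithmic decrement δ = (1/n)·ln(x₀/x_n) = (1/5)·ln(13.0/0.0446) = (1/5)·ln(291.5) = 1.135.
ζ = δ/√(4π² + δ²) = 1.135/√(39.48 + 1.29) = 1.135/6.385 = 0.1778.

0.178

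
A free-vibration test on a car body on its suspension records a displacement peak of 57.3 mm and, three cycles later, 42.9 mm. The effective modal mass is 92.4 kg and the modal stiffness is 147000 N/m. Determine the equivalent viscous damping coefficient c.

Logarithmic decrement δ = (1/n)·ln(x₀/x_n) = (1/3)·ln(57.3/42.9) = (1/3)·ln(1.336) = 0.09648.
ζ = δ/√(4π² + δ²) = 0.09648/√(39.48 + 0.00931) = 0.09648/6.284 = 0.01535.
c = ζ · 2√(km) = 0.01535 × 2√(147000 × 92.4) = 0.01535 × 7371 = 113.2 N·s/m.

113 N·s/m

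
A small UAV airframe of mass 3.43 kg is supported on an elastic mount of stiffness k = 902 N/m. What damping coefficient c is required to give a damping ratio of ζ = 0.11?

c_c = 2√(k·m) = 2√(902.0 × 3.43) = 111.2 N·s/m.
c = ζ·c_c = 0.11 × 111.2 = 12.24 N·s/m.

12.2 N·s/m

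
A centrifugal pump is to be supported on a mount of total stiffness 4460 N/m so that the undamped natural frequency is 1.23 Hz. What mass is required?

74.7 kg

ω_n = 2πf_n = 2π × 1.23 = 7.728 rad/s.
m = k/ω_n² = 4460/7.728² = 4460/59.73 = 74.67 kg.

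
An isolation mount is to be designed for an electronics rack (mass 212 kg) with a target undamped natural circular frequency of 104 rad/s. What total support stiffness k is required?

2290000 N/m

k = m·ω_n² = 212 × 104.0² = 212 × 10820 = 2293000 N/m.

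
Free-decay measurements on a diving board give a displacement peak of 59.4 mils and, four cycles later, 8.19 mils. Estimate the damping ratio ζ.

0.0786

Logarithmic decrement δ = (1/n)·ln(x₀/x_n) = (1/4)·ln(59.4/8.19) = (1/4)·ln(7.253) = 0.4953.
ζ = δ/√(4π² + δ²) = 0.4953/√(39.48 + 0.245) = 0.4953/6.303 = 0.07859.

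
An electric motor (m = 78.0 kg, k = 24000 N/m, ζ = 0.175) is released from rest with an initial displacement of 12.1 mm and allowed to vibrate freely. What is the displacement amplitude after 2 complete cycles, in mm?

1.30 mm

Logarithmic decrement δ = 2πζ/√(1 − ζ²) = 2π × 0.1750/√(1 − 0.0306) = 1.117.
After n cycles, x_n/x₀ = e^(−nδ), so x_2 = 12.1 × e^(−2 × 1.117) = 12.1 × 0.1071 = 1.296 mm.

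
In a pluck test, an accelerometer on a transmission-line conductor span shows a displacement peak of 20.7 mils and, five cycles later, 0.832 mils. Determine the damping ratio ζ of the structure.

Logarithmic decrement δ = (1/n)·ln(x₀/x_n) = (1/5)·ln(20.7/0.832) = (1/5)·ln(24.88) = 0.6428.
ζ = δ/√(4π² + δ²) = 0.6428/√(39.48 + 0.413) = 0.6428/6.316 = 0.1018.

0.102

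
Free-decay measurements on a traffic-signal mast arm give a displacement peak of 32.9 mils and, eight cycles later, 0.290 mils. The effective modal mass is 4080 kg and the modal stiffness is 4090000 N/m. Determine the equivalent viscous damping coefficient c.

Logarithmic decrement δ = (1/n)·ln(x₀/x_n) = (1/8)·ln(32.9/0.290) = (1/8)·ln(113.4) = 0.5914.
ζ = δ/√(4π² + δ²) = 0.5914/√(39.48 + 0.350) = 0.5914/6.311 = 0.09371.
c = ζ · 2√(km) = 0.09371 × 2√(4090000 × 4080) = 0.09371 × 258400 = 24210 N·s/m.

24200 N·s/m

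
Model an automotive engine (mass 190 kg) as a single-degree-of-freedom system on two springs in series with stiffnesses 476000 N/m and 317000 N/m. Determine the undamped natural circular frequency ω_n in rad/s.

31.6 rad/s

Series springs: 1/k_eq = 1/476000 + 1/317000 = 5.255×10^-6, so k_eq = 190300 N/m.
ω_n = √(k_eq/m) = √(190300/190) = √1001 = 31.65 rad/s.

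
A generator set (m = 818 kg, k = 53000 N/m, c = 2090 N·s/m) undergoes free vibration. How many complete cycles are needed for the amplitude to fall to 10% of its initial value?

3 cycles

ζ = c/(2√(km)) = 2090/(2√(53000 × 818)) = 2090/13170 = 0.1587.
Logarithmic decrement δ = 2πζ/√(1 − ζ²) = 2π × 0.1587/√(1 − 0.0252) = 1.010.
x_n/x₀ = e^(−nδ) ≤ 0.1; take ln: n ≥ ln(1/0.1)/δ = 2.303/1.010 = 2.280.
So 3 complete cycles are required.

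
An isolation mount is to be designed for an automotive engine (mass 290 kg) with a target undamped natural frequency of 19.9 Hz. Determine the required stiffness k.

4530000 N/m

ω_n = 2πf_n = 2π × 19.9 = 125.0 rad/s.
k = m·ω_n² = 290 × 125.0² = 290 × 15630 = 4534000 N/m.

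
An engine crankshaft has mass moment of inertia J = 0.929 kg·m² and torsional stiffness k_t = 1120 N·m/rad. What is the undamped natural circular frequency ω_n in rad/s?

34.7 rad/s

ω_n = √(k_t/J) = √(1120/0.929) = √1206 = 34.72 rad/s.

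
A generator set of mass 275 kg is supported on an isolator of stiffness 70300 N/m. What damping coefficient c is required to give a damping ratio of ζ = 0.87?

7650 N·s/m

c_c = 2√(k·m) = 2√(70300 × 275) = 8794 N·s/m.
c = ζ·c_c = 0.87 × 8794 = 7651 N·s/m.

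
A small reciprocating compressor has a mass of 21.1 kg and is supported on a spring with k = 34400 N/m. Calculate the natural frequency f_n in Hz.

ω_n = √(k/m) = √(34400/21.1) = √1630 = 40.38 rad/s.
f_n = ω_n/(2π) = 40.38/6.283 = 6.426 Hz.

6.43 Hz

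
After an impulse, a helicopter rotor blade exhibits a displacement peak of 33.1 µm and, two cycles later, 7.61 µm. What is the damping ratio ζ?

0.116

Logarithmic decrement δ = (1/n)·ln(x₀/x_n) = (1/2)·ln(33.1/7.61) = (1/2)·ln(4.350) = 0.7350.
ζ = δ/√(4π² + δ²) = 0.7350/√(39.48 + 0.540) = 0.7350/6.326 = 0.1162.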